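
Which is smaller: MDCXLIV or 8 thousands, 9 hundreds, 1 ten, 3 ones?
Convert MDCXLIV (Roman numeral) → 1000 + 500 + 100 + 40 + 4 = 1644 (decimal)
Convert 8 thousands, 9 hundreds, 1 ten, 3 ones (place-value notation) → 8×1000 + 9×100 + 1×10 + 3 = 8913 (decimal)
Compare 1644 vs 8913: smaller = 1644
1644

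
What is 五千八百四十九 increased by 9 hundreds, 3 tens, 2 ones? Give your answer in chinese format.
Convert 五千八百四十九 (Chinese numeral) → 5×1000 + 8×100 + 4×10 + 9 = 5849 (decimal)
Convert 9 hundreds, 3 tens, 2 ones (place-value notation) → 9×100 + 3×10 + 2 = 932 (decimal)
Compute 5849 + 932 = 6781
Convert 6781 (decimal) → 6781 = 6×1000 + 7×100 + 8×10 + 1 → 六千七百八十一 (Chinese numeral)
六千七百八十一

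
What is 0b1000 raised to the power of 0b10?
Convert 0b1000 (binary) → 8 (decimal)
Convert 0b10 (binary) → 2 (decimal)
Compute 8 ^ 2 = 64
64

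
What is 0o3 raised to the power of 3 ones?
Convert 0o3 (octal) → 3 (decimal)
Convert 3 ones (place-value notation) → 3 (decimal)
Compute 3 ^ 3 = 27
27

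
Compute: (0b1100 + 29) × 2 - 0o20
Convert 0b1100 (binary) → 8 + 4 = 12 (decimal)
Convert 0o20 (octal) → 2×8 = 16 (decimal)
Expression in decimal: (12 + 29) × 2 - 16
Parentheses first: 12 + 29 = 41
Multiply: 41 × 2 = 82
Subtract: 82 - 16 = 66
66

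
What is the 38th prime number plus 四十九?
The 38th prime number = 163
Convert 四十九 (Chinese numeral) → 4×10 + 9 = 49 (decimal)
Compute 163 + 49 = 212
212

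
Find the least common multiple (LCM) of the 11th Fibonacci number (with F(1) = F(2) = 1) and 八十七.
Convert the 11th Fibonacci number (with F(1) = F(2) = 1) (Fibonacci index) → 1, 1, 2, 3, 5, 8, 13, 21, 34, 55, 89 → 89 (decimal)
Convert 八十七 (Chinese numeral) → 8×10 + 7 = 87 (decimal)
Compute lcm(89, 87) = 7743
7743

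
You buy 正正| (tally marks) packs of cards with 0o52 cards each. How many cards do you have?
Convert 0o52 (octal) → 5×8 + 2 = 42 (decimal)
Convert 正正| (tally marks) → 5 + 5 + 1 = 11 (decimal)
Compute 42 × 11 = 462
462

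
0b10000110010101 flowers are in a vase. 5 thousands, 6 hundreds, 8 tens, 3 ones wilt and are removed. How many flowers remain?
Convert 0b10000110010101 (binary) → 8192 + 256 + 128 + 16 + 4 + 1 = 8597 (decimal)
Convert 5 thousands, 6 hundreds, 8 tens, 3 ones (place-value notation) → 5×1000 + 6×100 + 8×10 + 3 = 5683 (decimal)
Compute 8597 - 5683 = 2914
2914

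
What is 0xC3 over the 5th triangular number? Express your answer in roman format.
Convert 0xC3 (hexadecimal) → 12×16 + 3 = 195 (decimal)
Convert the 5th triangular number (triangular index) → 5×6/2 = 15 (decimal)
Compute 195 ÷ 15 = 13
Convert 13 (decimal) → 13 = 10 + 1 + 1 + 1 → XIII (Roman numeral)
XIII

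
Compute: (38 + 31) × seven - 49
Convert seven (English words) → 7 (decimal)
Expression in decimal: (38 + 31) × 7 - 49
Parentheses first: 38 + 31 = 69
Multiply: 69 × 7 = 483
Subtract: 483 - 49 = 434
434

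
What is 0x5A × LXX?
Convert 0x5A (hexadecimal) → 5×16 + 10 = 90 (decimal)
Convert LXX (Roman numeral) → 50 + 10 + 10 = 70 (decimal)
Compute 90 × 70 = 6300
6300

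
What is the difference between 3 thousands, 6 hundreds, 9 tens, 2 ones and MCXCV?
Convert 3 thousands, 6 hundreds, 9 tens, 2 ones (place-value notation) → 3×1000 + 6×100 + 9×10 + 2 = 3692 (decimal)
Convert MCXCV (Roman numeral) → 1000 + 100 + 90 + 5 = 1195 (decimal)
Difference: |3692 - 1195| = 2497
2497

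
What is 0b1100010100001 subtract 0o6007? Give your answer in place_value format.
Convert 0b1100010100001 (binary) → 4096 + 2048 + 128 + 32 + 1 = 6305 (decimal)
Convert 0o6007 (octal) → 6×512 + 7 = 3079 (decimal)
Compute 6305 - 3079 = 3226
Convert 3226 (decimal) → 3226 = 3×1000 + 2×100 + 2×10 + 6 → 3 thousands, 2 hundreds, 2 tens, 6 ones (place-value notation)
3 thousands, 2 hundreds, 2 tens, 6 ones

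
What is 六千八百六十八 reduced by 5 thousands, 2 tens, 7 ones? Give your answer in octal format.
Convert 六千八百六十八 (Chinese numeral) → 6×1000 + 8×100 + 6×10 + 8 = 6868 (decimal)
Convert 5 thousands, 2 tens, 7 ones (place-value notation) → 5×1000 + 2×10 + 7 = 5027 (decimal)
Compute 6868 - 5027 = 1841
Convert 1841 (decimal) → 1841 = 3×512 + 4×64 + 6×8 + 1 → 0o3461 (octal)
0o3461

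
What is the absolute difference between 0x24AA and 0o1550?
Convert 0x24AA (hexadecimal) → 2×4096 + 4×256 + 10×16 + 10 = 9386 (decimal)
Convert 0o1550 (octal) → 1×512 + 5×64 + 5×8 = 872 (decimal)
Compute |9386 - 872| = 8514
8514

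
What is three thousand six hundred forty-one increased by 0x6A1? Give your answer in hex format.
Convert three thousand six hundred forty-one (English words) → 3×1000 + 6×100 + 41 = 3641 (decimal)
Convert 0x6A1 (hexadecimal) → 6×256 + 10×16 + 1 = 1697 (decimal)
Compute 3641 + 1697 = 5338
Convert 5338 (decimal) → 5338 = 1×4096 + 4×256 + 13×16 + 10 → 0x14DA (hexadecimal)
0x14DA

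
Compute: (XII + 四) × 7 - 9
Convert XII (Roman numeral) → 10 + 1 + 1 = 12 (decimal)
Convert 四 (Chinese numeral) → 4 (decimal)
Expression in decimal: (12 + 4) × 7 - 9
Parentheses first: 12 + 4 = 16
Multiply: 16 × 7 = 112
Subtract: 112 - 9 = 103
103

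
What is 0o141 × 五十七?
Convert 0o141 (octal) → 1×64 + 4×8 + 1 = 97 (decimal)
Convert 五十七 (Chinese numeral) → 5×10 + 7 = 57 (decimal)
Compute 97 × 57 = 5529
5529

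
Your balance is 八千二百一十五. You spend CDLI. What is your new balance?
Convert 八千二百一十五 (Chinese numeral) → 8×1000 + 2×100 + 1×10 + 5 = 8215 (decimal)
Convert CDLI (Roman numeral) → 400 + 50 + 1 = 451 (decimal)
Compute 8215 - 451 = 7764
7764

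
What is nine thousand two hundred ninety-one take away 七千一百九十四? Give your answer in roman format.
Convert nine thousand two hundred ninety-one (English words) → 9×1000 + 2×100 + 91 = 9291 (decimal)
Convert 七千一百九十四 (Chinese numeral) → 7×1000 + 1×100 + 9×10 + 4 = 7194 (decimal)
Compute 9291 - 7194 = 2097
Convert 2097 (decimal) → 2097 = 1000 + 1000 + 90 + 5 + 1 + 1 → MMXCVII (Roman numeral)
MMXCVII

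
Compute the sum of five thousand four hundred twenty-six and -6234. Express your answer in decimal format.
Convert five thousand four hundred twenty-six (English words) → 5×1000 + 4×100 + 26 = 5426 (decimal)
Compute 5426 + -6234 = -808
-808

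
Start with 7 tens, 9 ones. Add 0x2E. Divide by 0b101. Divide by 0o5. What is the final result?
Convert 7 tens, 9 ones (place-value notation) → 7×10 + 9 = 79 (decimal)
Start: 79
Convert 0x2E (hexadecimal) → 2×16 + 14 = 46 (decimal)
79 + 46 = 125
Convert 0b101 (binary) → 4 + 1 = 5 (decimal)
125 ÷ 5 = 25
Convert 0o5 (octal) → 5 (decimal)
25 ÷ 5 = 5
5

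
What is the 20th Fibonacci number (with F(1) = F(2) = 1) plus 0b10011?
The 20th Fibonacci number (with F(1) = F(2) = 1) = 6765
Convert 0b10011 (binary) → 16 + 2 + 1 = 19 (decimal)
Compute 6765 + 19 = 6784
6784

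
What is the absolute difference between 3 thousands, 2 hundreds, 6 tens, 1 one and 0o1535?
Convert 3 thousands, 2 hundreds, 6 tens, 1 one (place-value notation) → 3×1000 + 2×100 + 6×10 + 1 = 3261 (decimal)
Convert 0o1535 (octal) → 1×512 + 5×64 + 3×8 + 5 = 861 (decimal)
Compute |3261 - 861| = 2400
2400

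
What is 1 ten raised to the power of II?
Convert 1 ten (place-value notation) → 1×10 = 10 (decimal)
Convert II (Roman numeral) → 1 + 1 = 2 (decimal)
Compute 10 ^ 2 = 100
100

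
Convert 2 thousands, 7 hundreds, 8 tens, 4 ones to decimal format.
Convert 2 thousands, 7 hundreds, 8 tens, 4 ones (place-value notation) → 2×1000 + 7×100 + 8×10 + 4 = 2784 (decimal)
2784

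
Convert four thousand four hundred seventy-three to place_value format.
Convert four thousand four hundred seventy-three (English words) → 4×1000 + 4×100 + 73 = 4473 (decimal)
Convert 4473 (decimal) → 4473 = 4×1000 + 4×100 + 7×10 + 3 → 4 thousands, 4 hundreds, 7 tens, 3 ones (place-value notation)
4 thousands, 4 hundreds, 7 tens, 3 ones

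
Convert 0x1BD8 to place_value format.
Convert 0x1BD8 (hexadecimal) → 1×4096 + 11×256 + 13×16 + 8 = 7128 (decimal)
Convert 7128 (decimal) → 7128 = 7×1000 + 1×100 + 2×10 + 8 → 7 thousands, 1 hundred, 2 tens, 8 ones (place-value notation)
7 thousands, 1 hundred, 2 tens, 8 ones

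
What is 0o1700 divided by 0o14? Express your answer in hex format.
Convert 0o1700 (octal) → 1×512 + 7×64 = 960 (decimal)
Convert 0o14 (octal) → 1×8 + 4 = 12 (decimal)
Compute 960 ÷ 12 = 80
Convert 80 (decimal) → 80 = 5×16 → 0x50 (hexadecimal)
0x50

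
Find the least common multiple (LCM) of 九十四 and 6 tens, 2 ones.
Convert 九十四 (Chinese numeral) → 9×10 + 4 = 94 (decimal)
Convert 6 tens, 2 ones (place-value notation) → 6×10 + 2 = 62 (decimal)
Compute lcm(94, 62) = 2914
2914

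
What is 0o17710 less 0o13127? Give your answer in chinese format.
Convert 0o17710 (octal) → 1×4096 + 7×512 + 7×64 + 1×8 = 8136 (decimal)
Convert 0o13127 (octal) → 1×4096 + 3×512 + 1×64 + 2×8 + 7 = 5719 (decimal)
Compute 8136 - 5719 = 2417
Convert 2417 (decimal) → 2417 = 2×1000 + 4×100 + 1×10 + 7 → 二千四百一十七 (Chinese numeral)
二千四百一十七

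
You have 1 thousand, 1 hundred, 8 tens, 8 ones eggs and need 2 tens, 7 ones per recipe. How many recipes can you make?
Convert 1 thousand, 1 hundred, 8 tens, 8 ones (place-value notation) → 1×1000 + 1×100 + 8×10 + 8 = 1188 (decimal)
Convert 2 tens, 7 ones (place-value notation) → 2×10 + 7 = 27 (decimal)
Compute 1188 ÷ 27 = 44
44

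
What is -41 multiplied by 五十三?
Convert 五十三 (Chinese numeral) → 5×10 + 3 = 53 (decimal)
Compute -41 × 53 = -2173
-2173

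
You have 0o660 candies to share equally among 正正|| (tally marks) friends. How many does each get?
Convert 0o660 (octal) → 6×64 + 6×8 = 432 (decimal)
Convert 正正|| (tally marks) → 5 + 5 + 2 = 12 (decimal)
Compute 432 ÷ 12 = 36
36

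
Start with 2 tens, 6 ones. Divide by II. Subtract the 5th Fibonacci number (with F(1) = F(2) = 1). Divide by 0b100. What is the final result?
Convert 2 tens, 6 ones (place-value notation) → 2×10 + 6 = 26 (decimal)
Start: 26
Convert II (Roman numeral) → 1 + 1 = 2 (decimal)
26 ÷ 2 = 13
Convert the 5th Fibonacci number (with F(1) = F(2) = 1) (Fibonacci index) → 1, 1, 2, 3, 5 → 5 (decimal)
13 - 5 = 8
Convert 0b100 (binary) → 4 (decimal)
8 ÷ 4 = 2
2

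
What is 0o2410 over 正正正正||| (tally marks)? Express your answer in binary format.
Convert 0o2410 (octal) → 2×512 + 4×64 + 1×8 = 1288 (decimal)
Convert 正正正正||| (tally marks) → 5 + 5 + 5 + 5 + 3 = 23 (decimal)
Compute 1288 ÷ 23 = 56
Convert 56 (decimal) → 56 = 32 + 16 + 8 → 0b111000 (binary)
0b111000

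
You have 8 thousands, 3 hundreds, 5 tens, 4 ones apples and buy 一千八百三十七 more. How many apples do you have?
Convert 8 thousands, 3 hundreds, 5 tens, 4 ones (place-value notation) → 8×1000 + 3×100 + 5×10 + 4 = 8354 (decimal)
Convert 一千八百三十七 (Chinese numeral) → 1×1000 + 8×100 + 3×10 + 7 = 1837 (decimal)
Compute 8354 + 1837 = 10191
10191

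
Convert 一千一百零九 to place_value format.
Convert 一千一百零九 (Chinese numeral) → 1×1000 + 1×100 + 9 = 1109 (decimal)
Convert 1109 (decimal) → 1109 = 1×1000 + 1×100 + 9 → 1 thousand, 1 hundred, 9 ones (place-value notation)
1 thousand, 1 hundred, 9 ones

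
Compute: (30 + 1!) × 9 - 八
Convert 1! (factorial) → 1 (decimal)
Convert 八 (Chinese numeral) → 8 (decimal)
Expression in decimal: (30 + 1) × 9 - 8
Parentheses first: 30 + 1 = 31
Multiply: 31 × 9 = 279
Subtract: 279 - 8 = 271
271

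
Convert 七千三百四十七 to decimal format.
Convert 七千三百四十七 (Chinese numeral) → 7×1000 + 3×100 + 4×10 + 7 = 7347 (decimal)
7347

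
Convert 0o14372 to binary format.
Convert 0o14372 (octal) → 1×4096 + 4×512 + 3×64 + 7×8 + 2 = 6394 (decimal)
Convert 6394 (decimal) → 6394 = 4096 + 2048 + 128 + 64 + 32 + 16 + 8 + 2 → 0b1100011111010 (binary)
0b1100011111010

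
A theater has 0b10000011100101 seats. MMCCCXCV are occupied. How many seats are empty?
Convert 0b10000011100101 (binary) → 8192 + 128 + 64 + 32 + 4 + 1 = 8421 (decimal)
Convert MMCCCXCV (Roman numeral) → 1000 + 1000 + 100 + 100 + 100 + 90 + 5 = 2395 (decimal)
Compute 8421 - 2395 = 6026
6026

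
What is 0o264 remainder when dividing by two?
Convert 0o264 (octal) → 2×64 + 6×8 + 4 = 180 (decimal)
Convert two (English words) → 2 (decimal)
Compute 180 mod 2 = 0
0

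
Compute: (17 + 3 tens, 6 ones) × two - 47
Convert 3 tens, 6 ones (place-value notation) → 3×10 + 6 = 36 (decimal)
Convert two (English words) → 2 (decimal)
Expression in decimal: (17 + 36) × 2 - 47
Parentheses first: 17 + 36 = 53
Multiply: 53 × 2 = 106
Subtract: 106 - 47 = 59
59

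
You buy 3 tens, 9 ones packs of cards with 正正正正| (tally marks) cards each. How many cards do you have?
Convert 正正正正| (tally marks) → 5 + 5 + 5 + 5 + 1 = 21 (decimal)
Convert 3 tens, 9 ones (place-value notation) → 3×10 + 9 = 39 (decimal)
Compute 21 × 39 = 819
819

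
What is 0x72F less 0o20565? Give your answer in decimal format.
Convert 0x72F (hexadecimal) → 7×256 + 2×16 + 15 = 1839 (decimal)
Convert 0o20565 (octal) → 2×4096 + 5×64 + 6×8 + 5 = 8565 (decimal)
Compute 1839 - 8565 = -6726
-6726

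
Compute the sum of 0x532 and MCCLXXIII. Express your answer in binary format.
Convert 0x532 (hexadecimal) → 5×256 + 3×16 + 2 = 1330 (decimal)
Convert MCCLXXIII (Roman numeral) → 1000 + 100 + 100 + 50 + 10 + 10 + 1 + 1 + 1 = 1273 (decimal)
Compute 1330 + 1273 = 2603
Convert 2603 (decimal) → 2603 = 2048 + 512 + 32 + 8 + 2 + 1 → 0b101000101011 (binary)
0b101000101011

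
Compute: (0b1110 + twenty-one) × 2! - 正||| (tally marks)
Convert 0b1110 (binary) → 8 + 4 + 2 = 14 (decimal)
Convert twenty-one (English words) → 21 (decimal)
Convert 2! (factorial) → 2 (decimal)
Convert 正||| (tally marks) → 5 + 3 = 8 (decimal)
Expression in decimal: (14 + 21) × 2 - 8
Parentheses first: 14 + 21 = 35
Multiply: 35 × 2 = 70
Subtract: 70 - 8 = 62
62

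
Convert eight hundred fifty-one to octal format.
Convert eight hundred fifty-one (English words) → 8×100 + 51 = 851 (decimal)
Convert 851 (decimal) → 851 = 1×512 + 5×64 + 2×8 + 3 → 0o1523 (octal)
0o1523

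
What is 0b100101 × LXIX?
Convert 0b100101 (binary) → 32 + 4 + 1 = 37 (decimal)
Convert LXIX (Roman numeral) → 50 + 10 + 9 = 69 (decimal)
Compute 37 × 69 = 2553
2553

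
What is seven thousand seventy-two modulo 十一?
Convert seven thousand seventy-two (English words) → 7×1000 + 72 = 7072 (decimal)
Convert 十一 (Chinese numeral) → 1×10 + 1 = 11 (decimal)
Compute 7072 mod 11 = 10
10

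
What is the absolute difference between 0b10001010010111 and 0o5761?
Convert 0b10001010010111 (binary) → 8192 + 512 + 128 + 16 + 4 + 2 + 1 = 8855 (decimal)
Convert 0o5761 (octal) → 5×512 + 7×64 + 6×8 + 1 = 3057 (decimal)
Compute |8855 - 3057| = 5798
5798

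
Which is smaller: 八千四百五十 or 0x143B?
Convert 八千四百五十 (Chinese numeral) → 8×1000 + 4×100 + 5×10 = 8450 (decimal)
Convert 0x143B (hexadecimal) → 1×4096 + 4×256 + 3×16 + 11 = 5179 (decimal)
Compare 8450 vs 5179: smaller = 5179
5179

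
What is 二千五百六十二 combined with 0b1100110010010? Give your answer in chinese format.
Convert 二千五百六十二 (Chinese numeral) → 2×1000 + 5×100 + 6×10 + 2 = 2562 (decimal)
Convert 0b1100110010010 (binary) → 4096 + 2048 + 256 + 128 + 16 + 2 = 6546 (decimal)
Compute 2562 + 6546 = 9108
Convert 9108 (decimal) → 9108 = 9×1000 + 1×100 + 8 → 九千一百零八 (Chinese numeral)
九千一百零八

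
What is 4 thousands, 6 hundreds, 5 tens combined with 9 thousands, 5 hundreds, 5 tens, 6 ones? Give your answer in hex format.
Convert 4 thousands, 6 hundreds, 5 tens (place-value notation) → 4×1000 + 6×100 + 5×10 = 4650 (decimal)
Convert 9 thousands, 5 hundreds, 5 tens, 6 ones (place-value notation) → 9×1000 + 5×100 + 5×10 + 6 = 9556 (decimal)
Compute 4650 + 9556 = 14206
Convert 14206 (decimal) → 14206 = 3×4096 + 7×256 + 7×16 + 14 → 0x377E (hexadecimal)
0x377E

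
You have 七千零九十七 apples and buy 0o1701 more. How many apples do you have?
Convert 七千零九十七 (Chinese numeral) → 7×1000 + 9×10 + 7 = 7097 (decimal)
Convert 0o1701 (octal) → 1×512 + 7×64 + 1 = 961 (decimal)
Compute 7097 + 961 = 8058
8058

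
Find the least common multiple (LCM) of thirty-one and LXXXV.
Convert thirty-one (English words) → 31 (decimal)
Convert LXXXV (Roman numeral) → 50 + 10 + 10 + 10 + 5 = 85 (decimal)
Compute lcm(31, 85) = 2635
2635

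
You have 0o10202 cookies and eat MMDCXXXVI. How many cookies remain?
Convert 0o10202 (octal) → 1×4096 + 2×64 + 2 = 4226 (decimal)
Convert MMDCXXXVI (Roman numeral) → 1000 + 1000 + 500 + 100 + 10 + 10 + 10 + 5 + 1 = 2636 (decimal)
Compute 4226 - 2636 = 1590
1590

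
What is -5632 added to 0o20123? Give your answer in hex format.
Convert 0o20123 (octal) → 2×4096 + 1×64 + 2×8 + 3 = 8275 (decimal)
Compute -5632 + 8275 = 2643
Convert 2643 (decimal) → 2643 = 10×256 + 5×16 + 3 → 0xA53 (hexadecimal)
0xA53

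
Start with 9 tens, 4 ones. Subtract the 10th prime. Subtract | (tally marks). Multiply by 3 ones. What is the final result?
Convert 9 tens, 4 ones (place-value notation) → 9×10 + 4 = 94 (decimal)
Start: 94
Convert the 10th prime (prime index) → 29 (decimal)
94 - 29 = 65
Convert | (tally marks) → 1 (decimal)
65 - 1 = 64
Convert 3 ones (place-value notation) → 3 (decimal)
64 × 3 = 192
192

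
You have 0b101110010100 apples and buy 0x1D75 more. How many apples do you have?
Convert 0b101110010100 (binary) → 2048 + 512 + 256 + 128 + 16 + 4 = 2964 (decimal)
Convert 0x1D75 (hexadecimal) → 1×4096 + 13×256 + 7×16 + 5 = 7541 (decimal)
Compute 2964 + 7541 = 10505
10505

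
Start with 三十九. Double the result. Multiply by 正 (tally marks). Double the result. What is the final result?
Convert 三十九 (Chinese numeral) → 3×10 + 9 = 39 (decimal)
Start: 39
39 × 2 = 78
Convert 正 (tally marks) → 5 (decimal)
78 × 5 = 390
390 × 2 = 780
780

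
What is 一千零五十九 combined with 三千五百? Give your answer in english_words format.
Convert 一千零五十九 (Chinese numeral) → 1×1000 + 5×10 + 9 = 1059 (decimal)
Convert 三千五百 (Chinese numeral) → 3×1000 + 5×100 = 3500 (decimal)
Compute 1059 + 3500 = 4559
Convert 4559 (decimal) → 4559 = 4×1000 + 5×100 + 59 → four thousand five hundred fifty-nine (English words)
four thousand five hundred fifty-nine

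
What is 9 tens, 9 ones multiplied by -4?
Convert 9 tens, 9 ones (place-value notation) → 9×10 + 9 = 99 (decimal)
Compute 99 × -4 = -396
-396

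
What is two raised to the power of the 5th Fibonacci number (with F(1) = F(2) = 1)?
Convert two (English words) → 2 (decimal)
Convert the 5th Fibonacci number (with F(1) = F(2) = 1) (Fibonacci index) → 1, 1, 2, 3, 5 → 5 (decimal)
Compute 2 ^ 5 = 32
32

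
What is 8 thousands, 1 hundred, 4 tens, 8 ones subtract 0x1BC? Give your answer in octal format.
Convert 8 thousands, 1 hundred, 4 tens, 8 ones (place-value notation) → 8×1000 + 1×100 + 4×10 + 8 = 8148 (decimal)
Convert 0x1BC (hexadecimal) → 1×256 + 11×16 + 12 = 444 (decimal)
Compute 8148 - 444 = 7704
Convert 7704 (decimal) → 7704 = 1×4096 + 7×512 + 3×8 → 0o17030 (octal)
0o17030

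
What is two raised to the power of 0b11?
Convert two (English words) → 2 (decimal)
Convert 0b11 (binary) → 2 + 1 = 3 (decimal)
Compute 2 ^ 3 = 8
8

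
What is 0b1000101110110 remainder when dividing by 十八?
Convert 0b1000101110110 (binary) → 4096 + 256 + 64 + 32 + 16 + 4 + 2 = 4470 (decimal)
Convert 十八 (Chinese numeral) → 1×10 + 8 = 18 (decimal)
Compute 4470 mod 18 = 6
6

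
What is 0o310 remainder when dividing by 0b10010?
Convert 0o310 (octal) → 3×64 + 1×8 = 200 (decimal)
Convert 0b10010 (binary) → 16 + 2 = 18 (decimal)
Compute 200 mod 18 = 2
2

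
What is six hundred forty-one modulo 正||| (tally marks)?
Convert six hundred forty-one (English words) → 6×100 + 41 = 641 (decimal)
Convert 正||| (tally marks) → 5 + 3 = 8 (decimal)
Compute 641 mod 8 = 1
1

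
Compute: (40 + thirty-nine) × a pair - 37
Convert thirty-nine (English words) → 39 (decimal)
Convert a pair (colloquial) → 2 (decimal)
Expression in decimal: (40 + 39) × 2 - 37
Parentheses first: 40 + 39 = 79
Multiply: 79 × 2 = 158
Subtract: 158 - 37 = 121
121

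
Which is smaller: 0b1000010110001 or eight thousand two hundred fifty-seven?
Convert 0b1000010110001 (binary) → 4096 + 128 + 32 + 16 + 1 = 4273 (decimal)
Convert eight thousand two hundred fifty-seven (English words) → 8×1000 + 2×100 + 57 = 8257 (decimal)
Compare 4273 vs 8257: smaller = 4273
4273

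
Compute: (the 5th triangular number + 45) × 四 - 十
Convert the 5th triangular number (triangular index) → 5×6/2 = 15 (decimal)
Convert 四 (Chinese numeral) → 4 (decimal)
Convert 十 (Chinese numeral) → 1×10 = 10 (decimal)
Expression in decimal: (15 + 45) × 4 - 10
Parentheses first: 15 + 45 = 60
Multiply: 60 × 4 = 240
Subtract: 240 - 10 = 230
230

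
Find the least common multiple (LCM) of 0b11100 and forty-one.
Convert 0b11100 (binary) → 16 + 8 + 4 = 28 (decimal)
Convert forty-one (English words) → 41 (decimal)
Compute lcm(28, 41) = 1148
1148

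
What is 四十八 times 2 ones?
Convert 四十八 (Chinese numeral) → 4×10 + 8 = 48 (decimal)
Convert 2 ones (place-value notation) → 2 (decimal)
Compute 48 × 2 = 96
96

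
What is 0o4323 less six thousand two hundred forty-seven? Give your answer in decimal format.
Convert 0o4323 (octal) → 4×512 + 3×64 + 2×8 + 3 = 2259 (decimal)
Convert six thousand two hundred forty-seven (English words) → 6×1000 + 2×100 + 47 = 6247 (decimal)
Compute 2259 - 6247 = -3988
-3988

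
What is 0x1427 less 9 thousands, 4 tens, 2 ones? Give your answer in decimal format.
Convert 0x1427 (hexadecimal) → 1×4096 + 4×256 + 2×16 + 7 = 5159 (decimal)
Convert 9 thousands, 4 tens, 2 ones (place-value notation) → 9×1000 + 4×10 + 2 = 9042 (decimal)
Compute 5159 - 9042 = -3883
-3883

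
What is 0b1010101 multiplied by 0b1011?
Convert 0b1010101 (binary) → 64 + 16 + 4 + 1 = 85 (decimal)
Convert 0b1011 (binary) → 8 + 2 + 1 = 11 (decimal)
Compute 85 × 11 = 935
935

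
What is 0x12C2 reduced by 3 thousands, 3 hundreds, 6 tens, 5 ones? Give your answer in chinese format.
Convert 0x12C2 (hexadecimal) → 1×4096 + 2×256 + 12×16 + 2 = 4802 (decimal)
Convert 3 thousands, 3 hundreds, 6 tens, 5 ones (place-value notation) → 3×1000 + 3×100 + 6×10 + 5 = 3365 (decimal)
Compute 4802 - 3365 = 1437
Convert 1437 (decimal) → 1437 = 1×1000 + 4×100 + 3×10 + 7 → 一千四百三十七 (Chinese numeral)
一千四百三十七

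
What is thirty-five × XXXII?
Convert thirty-five (English words) → 35 (decimal)
Convert XXXII (Roman numeral) → 10 + 10 + 10 + 1 + 1 = 32 (decimal)
Compute 35 × 32 = 1120
1120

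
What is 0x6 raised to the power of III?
Convert 0x6 (hexadecimal) → 6 (decimal)
Convert III (Roman numeral) → 1 + 1 + 1 = 3 (decimal)
Compute 6 ^ 3 = 216
216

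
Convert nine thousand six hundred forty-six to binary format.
Convert nine thousand six hundred forty-six (English words) → 9×1000 + 6×100 + 46 = 9646 (decimal)
Convert 9646 (decimal) → 9646 = 8192 + 1024 + 256 + 128 + 32 + 8 + 4 + 2 → 0b10010110101110 (binary)
0b10010110101110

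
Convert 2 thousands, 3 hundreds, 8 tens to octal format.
Convert 2 thousands, 3 hundreds, 8 tens (place-value notation) → 2×1000 + 3×100 + 8×10 = 2380 (decimal)
Convert 2380 (decimal) → 2380 = 4×512 + 5×64 + 1×8 + 4 → 0o4514 (octal)
0o4514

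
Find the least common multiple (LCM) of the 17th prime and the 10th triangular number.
Convert the 17th prime (prime index) → 59 (decimal)
Convert the 10th triangular number (triangular index) → 10×11/2 = 55 (decimal)
Compute lcm(59, 55) = 3245
3245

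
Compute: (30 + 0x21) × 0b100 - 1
Convert 0x21 (hexadecimal) → 2×16 + 1 = 33 (decimal)
Convert 0b100 (binary) → 4 (decimal)
Expression in decimal: (30 + 33) × 4 - 1
Parentheses first: 30 + 33 = 63
Multiply: 63 × 4 = 252
Subtract: 252 - 1 = 251
251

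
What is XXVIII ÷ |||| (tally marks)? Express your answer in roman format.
Convert XXVIII (Roman numeral) → 10 + 10 + 5 + 1 + 1 + 1 = 28 (decimal)
Convert |||| (tally marks) → 4 (decimal)
Compute 28 ÷ 4 = 7
Convert 7 (decimal) → 7 = 5 + 1 + 1 → VII (Roman numeral)
VII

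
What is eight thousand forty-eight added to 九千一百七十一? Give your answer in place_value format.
Convert eight thousand forty-eight (English words) → 8×1000 + 48 = 8048 (decimal)
Convert 九千一百七十一 (Chinese numeral) → 9×1000 + 1×100 + 7×10 + 1 = 9171 (decimal)
Compute 8048 + 9171 = 17219
Convert 17219 (decimal) → 17219 = 17×1000 + 2×100 + 1×10 + 9 → 17 thousands, 2 hundreds, 1 ten, 9 ones (place-value notation)
17 thousands, 2 hundreds, 1 ten, 9 ones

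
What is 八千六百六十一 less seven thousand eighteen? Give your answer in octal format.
Convert 八千六百六十一 (Chinese numeral) → 8×1000 + 6×100 + 6×10 + 1 = 8661 (decimal)
Convert seven thousand eighteen (English words) → 7×1000 + 18 = 7018 (decimal)
Compute 8661 - 7018 = 1643
Convert 1643 (decimal) → 1643 = 3×512 + 1×64 + 5×8 + 3 → 0o3153 (octal)
0o3153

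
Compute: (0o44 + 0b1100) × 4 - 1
Convert 0o44 (octal) → 4×8 + 4 = 36 (decimal)
Convert 0b1100 (binary) → 8 + 4 = 12 (decimal)
Expression in decimal: (36 + 12) × 4 - 1
Parentheses first: 36 + 12 = 48
Multiply: 48 × 4 = 192
Subtract: 192 - 1 = 191
191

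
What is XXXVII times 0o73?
Convert XXXVII (Roman numeral) → 10 + 10 + 10 + 5 + 1 + 1 = 37 (decimal)
Convert 0o73 (octal) → 7×8 + 3 = 59 (decimal)
Compute 37 × 59 = 2183
2183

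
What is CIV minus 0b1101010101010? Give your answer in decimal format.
Convert CIV (Roman numeral) → 100 + 4 = 104 (decimal)
Convert 0b1101010101010 (binary) → 4096 + 2048 + 512 + 128 + 32 + 8 + 2 = 6826 (decimal)
Compute 104 - 6826 = -6722
-6722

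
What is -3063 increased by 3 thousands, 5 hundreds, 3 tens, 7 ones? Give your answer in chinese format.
Convert 3 thousands, 5 hundreds, 3 tens, 7 ones (place-value notation) → 3×1000 + 5×100 + 3×10 + 7 = 3537 (decimal)
Compute -3063 + 3537 = 474
Convert 474 (decimal) → 474 = 4×100 + 7×10 + 4 → 四百七十四 (Chinese numeral)
四百七十四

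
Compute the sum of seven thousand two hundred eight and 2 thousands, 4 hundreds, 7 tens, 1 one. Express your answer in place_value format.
Convert seven thousand two hundred eight (English words) → 7×1000 + 2×100 + 8 = 7208 (decimal)
Convert 2 thousands, 4 hundreds, 7 tens, 1 one (place-value notation) → 2×1000 + 4×100 + 7×10 + 1 = 2471 (decimal)
Compute 7208 + 2471 = 9679
Convert 9679 (decimal) → 9679 = 9×1000 + 6×100 + 7×10 + 9 → 9 thousands, 6 hundreds, 7 tens, 9 ones (place-value notation)
9 thousands, 6 hundreds, 7 tens, 9 ones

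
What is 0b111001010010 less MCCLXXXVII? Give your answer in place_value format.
Convert 0b111001010010 (binary) → 2048 + 1024 + 512 + 64 + 16 + 2 = 3666 (decimal)
Convert MCCLXXXVII (Roman numeral) → 1000 + 100 + 100 + 50 + 10 + 10 + 10 + 5 + 1 + 1 = 1287 (decimal)
Compute 3666 - 1287 = 2379
Convert 2379 (decimal) → 2379 = 2×1000 + 3×100 + 7×10 + 9 → 2 thousands, 3 hundreds, 7 tens, 9 ones (place-value notation)
2 thousands, 3 hundreds, 7 tens, 9 ones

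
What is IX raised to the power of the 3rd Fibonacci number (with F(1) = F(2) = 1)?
Convert IX (Roman numeral) → 9 (decimal)
Convert the 3rd Fibonacci number (with F(1) = F(2) = 1) (Fibonacci index) → 1, 1, 2 → 2 (decimal)
Compute 9 ^ 2 = 81
81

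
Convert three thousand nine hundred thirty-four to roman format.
Convert three thousand nine hundred thirty-four (English words) → 3×1000 + 9×100 + 34 = 3934 (decimal)
Convert 3934 (decimal) → 3934 = 1000 + 1000 + 1000 + 900 + 10 + 10 + 10 + 4 → MMMCMXXXIV (Roman numeral)
MMMCMXXXIV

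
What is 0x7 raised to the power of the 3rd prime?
Convert 0x7 (hexadecimal) → 7 (decimal)
Convert the 3rd prime (prime index) → 5 (decimal)
Compute 7 ^ 5 = 16807
16807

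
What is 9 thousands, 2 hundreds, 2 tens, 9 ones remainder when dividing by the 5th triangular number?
Convert 9 thousands, 2 hundreds, 2 tens, 9 ones (place-value notation) → 9×1000 + 2×100 + 2×10 + 9 = 9229 (decimal)
Convert the 5th triangular number (triangular index) → 5×6/2 = 15 (decimal)
Compute 9229 mod 15 = 4
4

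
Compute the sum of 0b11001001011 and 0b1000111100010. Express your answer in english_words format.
Convert 0b11001001011 (binary) → 1024 + 512 + 64 + 8 + 2 + 1 = 1611 (decimal)
Convert 0b1000111100010 (binary) → 4096 + 256 + 128 + 64 + 32 + 2 = 4578 (decimal)
Compute 1611 + 4578 = 6189
Convert 6189 (decimal) → 6189 = 6×1000 + 1×100 + 89 → six thousand one hundred eighty-nine (English words)
six thousand one hundred eighty-nine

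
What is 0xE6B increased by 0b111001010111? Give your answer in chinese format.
Convert 0xE6B (hexadecimal) → 14×256 + 6×16 + 11 = 3691 (decimal)
Convert 0b111001010111 (binary) → 2048 + 1024 + 512 + 64 + 16 + 4 + 2 + 1 = 3671 (decimal)
Compute 3691 + 3671 = 7362
Convert 7362 (decimal) → 7362 = 7×1000 + 3×100 + 6×10 + 2 → 七千三百六十二 (Chinese numeral)
七千三百六十二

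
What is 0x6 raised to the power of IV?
Convert 0x6 (hexadecimal) → 6 (decimal)
Convert IV (Roman numeral) → 4 (decimal)
Compute 6 ^ 4 = 1296
1296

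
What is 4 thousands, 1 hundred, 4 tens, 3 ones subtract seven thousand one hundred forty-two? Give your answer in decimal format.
Convert 4 thousands, 1 hundred, 4 tens, 3 ones (place-value notation) → 4×1000 + 1×100 + 4×10 + 3 = 4143 (decimal)
Convert seven thousand one hundred forty-two (English words) → 7×1000 + 1×100 + 42 = 7142 (decimal)
Compute 4143 - 7142 = -2999
-2999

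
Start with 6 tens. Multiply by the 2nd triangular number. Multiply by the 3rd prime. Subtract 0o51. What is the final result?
Convert 6 tens (place-value notation) → 6×10 = 60 (decimal)
Start: 60
Convert the 2nd triangular number (triangular index) → 2×3/2 = 3 (decimal)
60 × 3 = 180
Convert the 3rd prime (prime index) → 5 (decimal)
180 × 5 = 900
Convert 0o51 (octal) → 5×8 + 1 = 41 (decimal)
900 - 41 = 859
859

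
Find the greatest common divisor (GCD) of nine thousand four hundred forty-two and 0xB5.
Convert nine thousand four hundred forty-two (English words) → 9×1000 + 4×100 + 42 = 9442 (decimal)
Convert 0xB5 (hexadecimal) → 11×16 + 5 = 181 (decimal)
Compute gcd(9442, 181) = 1
1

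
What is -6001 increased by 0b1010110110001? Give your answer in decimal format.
Convert 0b1010110110001 (binary) → 4096 + 1024 + 256 + 128 + 32 + 16 + 1 = 5553 (decimal)
Compute -6001 + 5553 = -448
-448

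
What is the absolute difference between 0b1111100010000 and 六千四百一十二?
Convert 0b1111100010000 (binary) → 4096 + 2048 + 1024 + 512 + 256 + 16 = 7952 (decimal)
Convert 六千四百一十二 (Chinese numeral) → 6×1000 + 4×100 + 1×10 + 2 = 6412 (decimal)
Compute |7952 - 6412| = 1540
1540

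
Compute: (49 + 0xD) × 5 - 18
Convert 0xD (hexadecimal) → 13 (decimal)
Expression in decimal: (49 + 13) × 5 - 18
Parentheses first: 49 + 13 = 62
Multiply: 62 × 5 = 310
Subtract: 310 - 18 = 292
292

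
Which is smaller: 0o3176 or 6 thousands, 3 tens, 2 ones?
Convert 0o3176 (octal) → 3×512 + 1×64 + 7×8 + 6 = 1662 (decimal)
Convert 6 thousands, 3 tens, 2 ones (place-value notation) → 6×1000 + 3×10 + 2 = 6032 (decimal)
Compare 1662 vs 6032: smaller = 1662
1662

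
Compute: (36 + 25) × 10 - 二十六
Convert 二十六 (Chinese numeral) → 2×10 + 6 = 26 (decimal)
Expression in decimal: (36 + 25) × 10 - 26
Parentheses first: 36 + 25 = 61
Multiply: 61 × 10 = 610
Subtract: 610 - 26 = 584
584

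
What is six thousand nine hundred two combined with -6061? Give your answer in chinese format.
Convert six thousand nine hundred two (English words) → 6×1000 + 9×100 + 2 = 6902 (decimal)
Compute 6902 + -6061 = 841
Convert 841 (decimal) → 841 = 8×100 + 4×10 + 1 → 八百四十一 (Chinese numeral)
八百四十一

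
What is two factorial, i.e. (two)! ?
Convert two (English words) → 2 (decimal)
Compute 2! = 2
2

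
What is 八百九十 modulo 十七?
Convert 八百九十 (Chinese numeral) → 8×100 + 9×10 = 890 (decimal)
Convert 十七 (Chinese numeral) → 1×10 + 7 = 17 (decimal)
Compute 890 mod 17 = 6
6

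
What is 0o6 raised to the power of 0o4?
Convert 0o6 (octal) → 6 (decimal)
Convert 0o4 (octal) → 4 (decimal)
Compute 6 ^ 4 = 1296
1296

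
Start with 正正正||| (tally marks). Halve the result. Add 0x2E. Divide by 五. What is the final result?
Convert 正正正||| (tally marks) → 5 + 5 + 5 + 3 = 18 (decimal)
Start: 18
18 ÷ 2 = 9
Convert 0x2E (hexadecimal) → 2×16 + 14 = 46 (decimal)
9 + 46 = 55
Convert 五 (Chinese numeral) → 5 (decimal)
55 ÷ 5 = 11
11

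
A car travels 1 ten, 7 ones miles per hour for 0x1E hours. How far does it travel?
Convert 1 ten, 7 ones (place-value notation) → 1×10 + 7 = 17 (decimal)
Convert 0x1E (hexadecimal) → 1×16 + 14 = 30 (decimal)
Compute 17 × 30 = 510
510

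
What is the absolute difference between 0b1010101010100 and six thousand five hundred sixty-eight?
Convert 0b1010101010100 (binary) → 4096 + 1024 + 256 + 64 + 16 + 4 = 5460 (decimal)
Convert six thousand five hundred sixty-eight (English words) → 6×1000 + 5×100 + 68 = 6568 (decimal)
Compute |5460 - 6568| = 1108
1108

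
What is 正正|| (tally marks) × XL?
Convert 正正|| (tally marks) → 5 + 5 + 2 = 12 (decimal)
Convert XL (Roman numeral) → 40 (decimal)
Compute 12 × 40 = 480
480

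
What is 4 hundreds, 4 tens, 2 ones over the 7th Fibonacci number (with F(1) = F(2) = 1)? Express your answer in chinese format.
Convert 4 hundreds, 4 tens, 2 ones (place-value notation) → 4×100 + 4×10 + 2 = 442 (decimal)
Convert the 7th Fibonacci number (with F(1) = F(2) = 1) (Fibonacci index) → 1, 1, 2, 3, 5, 8, 13 → 13 (decimal)
Compute 442 ÷ 13 = 34
Convert 34 (decimal) → 34 = 3×10 + 4 → 三十四 (Chinese numeral)
三十四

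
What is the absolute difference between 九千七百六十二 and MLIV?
Convert 九千七百六十二 (Chinese numeral) → 9×1000 + 7×100 + 6×10 + 2 = 9762 (decimal)
Convert MLIV (Roman numeral) → 1000 + 50 + 4 = 1054 (decimal)
Compute |9762 - 1054| = 8708
8708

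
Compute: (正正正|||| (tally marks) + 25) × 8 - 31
Convert 正正正|||| (tally marks) → 5 + 5 + 5 + 4 = 19 (decimal)
Expression in decimal: (19 + 25) × 8 - 31
Parentheses first: 19 + 25 = 44
Multiply: 44 × 8 = 352
Subtract: 352 - 31 = 321
321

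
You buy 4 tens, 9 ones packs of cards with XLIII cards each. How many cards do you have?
Convert XLIII (Roman numeral) → 40 + 1 + 1 + 1 = 43 (decimal)
Convert 4 tens, 9 ones (place-value notation) → 4×10 + 9 = 49 (decimal)
Compute 43 × 49 = 2107
2107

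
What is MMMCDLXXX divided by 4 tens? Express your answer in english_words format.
Convert MMMCDLXXX (Roman numeral) → 1000 + 1000 + 1000 + 400 + 50 + 10 + 10 + 10 = 3480 (decimal)
Convert 4 tens (place-value notation) → 4×10 = 40 (decimal)
Compute 3480 ÷ 40 = 87
Convert 87 (decimal) → eighty-seven (English words)
eighty-seven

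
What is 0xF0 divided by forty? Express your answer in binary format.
Convert 0xF0 (hexadecimal) → 15×16 = 240 (decimal)
Convert forty (English words) → 40 (decimal)
Compute 240 ÷ 40 = 6
Convert 6 (decimal) → 6 = 4 + 2 → 0b110 (binary)
0b110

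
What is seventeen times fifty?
Convert seventeen (English words) → 17 (decimal)
Convert fifty (English words) → 50 (decimal)
Compute 17 × 50 = 850
850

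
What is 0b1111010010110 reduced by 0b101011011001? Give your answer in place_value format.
Convert 0b1111010010110 (binary) → 4096 + 2048 + 1024 + 512 + 128 + 16 + 4 + 2 = 7830 (decimal)
Convert 0b101011011001 (binary) → 2048 + 512 + 128 + 64 + 16 + 8 + 1 = 2777 (decimal)
Compute 7830 - 2777 = 5053
Convert 5053 (decimal) → 5053 = 5×1000 + 5×10 + 3 → 5 thousands, 5 tens, 3 ones (place-value notation)
5 thousands, 5 tens, 3 ones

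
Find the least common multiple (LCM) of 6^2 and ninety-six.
Convert 6^2 (power) → 36 (decimal)
Convert ninety-six (English words) → 96 (decimal)
Compute lcm(36, 96) = 288
288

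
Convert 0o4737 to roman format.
Convert 0o4737 (octal) → 4×512 + 7×64 + 3×8 + 7 = 2527 (decimal)
Convert 2527 (decimal) → 2527 = 1000 + 1000 + 500 + 10 + 10 + 5 + 1 + 1 → MMDXXVII (Roman numeral)
MMDXXVII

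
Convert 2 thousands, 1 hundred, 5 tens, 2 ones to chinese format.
Convert 2 thousands, 1 hundred, 5 tens, 2 ones (place-value notation) → 2×1000 + 1×100 + 5×10 + 2 = 2152 (decimal)
Convert 2152 (decimal) → 2152 = 2×1000 + 1×100 + 5×10 + 2 → 二千一百五十二 (Chinese numeral)
二千一百五十二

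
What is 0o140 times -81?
Convert 0o140 (octal) → 1×64 + 4×8 = 96 (decimal)
Compute 96 × -81 = -7776
-7776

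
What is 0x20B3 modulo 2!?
Convert 0x20B3 (hexadecimal) → 2×4096 + 11×16 + 3 = 8371 (decimal)
Convert 2! (factorial) → 2 (decimal)
Compute 8371 mod 2 = 1
1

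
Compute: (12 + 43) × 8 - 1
Parentheses first: 12 + 43 = 55
Multiply: 55 × 8 = 440
Subtract: 440 - 1 = 439
439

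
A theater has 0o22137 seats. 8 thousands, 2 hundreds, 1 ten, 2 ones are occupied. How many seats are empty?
Convert 0o22137 (octal) → 2×4096 + 2×512 + 1×64 + 3×8 + 7 = 9311 (decimal)
Convert 8 thousands, 2 hundreds, 1 ten, 2 ones (place-value notation) → 8×1000 + 2×100 + 1×10 + 2 = 8212 (decimal)
Compute 9311 - 8212 = 1099
1099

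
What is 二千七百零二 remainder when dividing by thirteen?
Convert 二千七百零二 (Chinese numeral) → 2×1000 + 7×100 + 2 = 2702 (decimal)
Convert thirteen (English words) → 13 (decimal)
Compute 2702 mod 13 = 11
11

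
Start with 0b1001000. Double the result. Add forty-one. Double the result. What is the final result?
Convert 0b1001000 (binary) → 64 + 8 = 72 (decimal)
Start: 72
72 × 2 = 144
Convert forty-one (English words) → 41 (decimal)
144 + 41 = 185
185 × 2 = 370
370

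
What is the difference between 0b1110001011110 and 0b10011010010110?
Convert 0b1110001011110 (binary) → 4096 + 2048 + 1024 + 64 + 16 + 8 + 4 + 2 = 7262 (decimal)
Convert 0b10011010010110 (binary) → 8192 + 1024 + 512 + 128 + 16 + 4 + 2 = 9878 (decimal)
Difference: |7262 - 9878| = 2616
2616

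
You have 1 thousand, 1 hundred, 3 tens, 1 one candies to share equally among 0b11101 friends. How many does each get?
Convert 1 thousand, 1 hundred, 3 tens, 1 one (place-value notation) → 1×1000 + 1×100 + 3×10 + 1 = 1131 (decimal)
Convert 0b11101 (binary) → 16 + 8 + 4 + 1 = 29 (decimal)
Compute 1131 ÷ 29 = 39
39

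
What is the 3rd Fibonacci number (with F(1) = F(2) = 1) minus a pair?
The 3rd Fibonacci number (with F(1) = F(2) = 1): 1, 1, 2 → 2
Convert a pair (colloquial) → 2 (decimal)
Compute 2 - 2 = 0
0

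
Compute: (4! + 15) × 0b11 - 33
Convert 4! (factorial) → 24 (decimal)
Convert 0b11 (binary) → 2 + 1 = 3 (decimal)
Expression in decimal: (24 + 15) × 3 - 33
Parentheses first: 24 + 15 = 39
Multiply: 39 × 3 = 117
Subtract: 117 - 33 = 84
84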